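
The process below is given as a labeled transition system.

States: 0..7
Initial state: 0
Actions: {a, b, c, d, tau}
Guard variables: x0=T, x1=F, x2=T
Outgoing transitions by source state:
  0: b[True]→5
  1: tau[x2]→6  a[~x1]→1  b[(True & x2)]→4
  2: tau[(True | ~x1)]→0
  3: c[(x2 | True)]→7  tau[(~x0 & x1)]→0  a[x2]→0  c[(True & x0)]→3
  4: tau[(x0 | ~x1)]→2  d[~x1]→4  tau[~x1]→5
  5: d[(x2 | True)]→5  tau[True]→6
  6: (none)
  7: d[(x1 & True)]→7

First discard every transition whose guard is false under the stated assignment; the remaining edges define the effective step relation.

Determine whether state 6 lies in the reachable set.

Answer: REACHABLE

Working:
13 transition(s) survive guard evaluation.
depth 0: {0}
depth 1: {5}  total {0,5}
depth 2: {6}  total {0,5,6}
R = {0,5,6}
witness 6: b·tau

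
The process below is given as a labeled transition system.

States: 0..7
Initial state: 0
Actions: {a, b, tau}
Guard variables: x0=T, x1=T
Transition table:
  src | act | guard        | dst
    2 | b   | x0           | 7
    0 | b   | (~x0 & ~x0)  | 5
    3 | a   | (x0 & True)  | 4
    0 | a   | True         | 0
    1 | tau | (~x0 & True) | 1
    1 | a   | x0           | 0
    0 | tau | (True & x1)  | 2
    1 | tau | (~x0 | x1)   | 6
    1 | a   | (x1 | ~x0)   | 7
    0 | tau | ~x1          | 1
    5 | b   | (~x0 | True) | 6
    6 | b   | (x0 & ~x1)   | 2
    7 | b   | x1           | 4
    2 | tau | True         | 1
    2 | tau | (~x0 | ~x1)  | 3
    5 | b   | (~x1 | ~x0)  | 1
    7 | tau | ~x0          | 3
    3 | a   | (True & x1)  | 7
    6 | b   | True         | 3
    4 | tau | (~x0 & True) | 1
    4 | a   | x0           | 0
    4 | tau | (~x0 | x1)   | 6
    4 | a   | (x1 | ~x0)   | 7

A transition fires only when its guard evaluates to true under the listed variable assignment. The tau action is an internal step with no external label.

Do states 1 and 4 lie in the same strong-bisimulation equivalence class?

Bisimulation quotient by refinement:
  round 0: {{0,1,2,3,4,5,6,7}}
  round 1: {{0,1,4},{2},{3},{5,6,7}}
  round 2: {{0},{1,4},{2},{3},{5},{6},{7}}
stable after 3 split(s): 7 block(s)
[1]={1,4}  [4]={1,4}

Answer: BISIMILAR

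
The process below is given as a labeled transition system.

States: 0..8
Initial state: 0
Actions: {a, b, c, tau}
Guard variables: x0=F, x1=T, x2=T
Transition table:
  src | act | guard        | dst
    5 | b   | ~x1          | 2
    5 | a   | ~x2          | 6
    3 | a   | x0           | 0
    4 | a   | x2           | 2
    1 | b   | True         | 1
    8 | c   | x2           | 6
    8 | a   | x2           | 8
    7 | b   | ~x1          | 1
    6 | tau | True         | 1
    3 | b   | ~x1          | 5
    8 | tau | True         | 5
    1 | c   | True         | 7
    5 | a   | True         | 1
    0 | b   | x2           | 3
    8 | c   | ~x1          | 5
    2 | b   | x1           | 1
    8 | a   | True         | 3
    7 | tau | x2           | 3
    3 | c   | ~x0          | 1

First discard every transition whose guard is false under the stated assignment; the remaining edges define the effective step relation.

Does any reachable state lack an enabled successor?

R = {0,1,3,7}
  0: b→3  [1 exit(s)]
  1: b→1  c→7  [2 exit(s)]
  3: c→1  [1 exit(s)]
  7: tau→3  [1 exit(s)]

Answer: DEADLOCK-FREE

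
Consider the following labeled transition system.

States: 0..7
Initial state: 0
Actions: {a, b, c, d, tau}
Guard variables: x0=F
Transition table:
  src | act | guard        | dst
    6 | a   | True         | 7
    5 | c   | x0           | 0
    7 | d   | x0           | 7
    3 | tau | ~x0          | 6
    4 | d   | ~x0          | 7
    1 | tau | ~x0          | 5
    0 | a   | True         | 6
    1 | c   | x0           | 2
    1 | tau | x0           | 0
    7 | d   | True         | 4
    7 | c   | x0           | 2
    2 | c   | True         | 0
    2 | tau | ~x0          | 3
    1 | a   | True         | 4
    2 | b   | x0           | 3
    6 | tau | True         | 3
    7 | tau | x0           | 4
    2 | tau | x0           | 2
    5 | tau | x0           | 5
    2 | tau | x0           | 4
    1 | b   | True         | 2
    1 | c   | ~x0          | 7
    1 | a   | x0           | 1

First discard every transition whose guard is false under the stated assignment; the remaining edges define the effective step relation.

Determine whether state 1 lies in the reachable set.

12 transition(s) survive guard evaluation.
Layer 0: {0}
Layer 1: {6}  now seen {0,6}
Layer 2: {3,7}  now seen {0,3,6,7}
Layer 3: {4}  now seen {0,3,4,6,7}
R = {0,3,4,6,7}

Answer: UNREACHABLE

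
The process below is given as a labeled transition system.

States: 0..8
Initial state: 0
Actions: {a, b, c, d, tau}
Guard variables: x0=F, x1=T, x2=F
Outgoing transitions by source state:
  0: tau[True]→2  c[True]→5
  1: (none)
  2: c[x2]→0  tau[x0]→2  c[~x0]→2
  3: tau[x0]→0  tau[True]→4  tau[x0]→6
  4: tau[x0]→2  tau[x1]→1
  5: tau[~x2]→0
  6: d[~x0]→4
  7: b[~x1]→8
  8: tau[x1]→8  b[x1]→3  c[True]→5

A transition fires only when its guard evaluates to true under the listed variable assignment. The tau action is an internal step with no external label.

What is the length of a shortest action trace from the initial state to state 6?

Breadth-first toward 6:
  depth 0: {0}
  depth 1: {2,5}
6 never appears.

Answer: UNREACHABLE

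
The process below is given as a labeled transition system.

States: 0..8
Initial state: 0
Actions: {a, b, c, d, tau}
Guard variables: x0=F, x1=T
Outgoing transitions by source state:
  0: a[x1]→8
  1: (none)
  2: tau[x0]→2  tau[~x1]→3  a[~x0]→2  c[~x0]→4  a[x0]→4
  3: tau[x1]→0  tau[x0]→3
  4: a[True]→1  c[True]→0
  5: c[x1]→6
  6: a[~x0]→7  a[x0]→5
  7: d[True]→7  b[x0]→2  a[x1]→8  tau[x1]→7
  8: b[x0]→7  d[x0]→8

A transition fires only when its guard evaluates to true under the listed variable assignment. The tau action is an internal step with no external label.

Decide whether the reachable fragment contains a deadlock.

R = {0,8}
  0: a→8  [1 out]
  8: ∅  [deadlock]
trace reaching 8: a

Answer: DEADLOCK at state 8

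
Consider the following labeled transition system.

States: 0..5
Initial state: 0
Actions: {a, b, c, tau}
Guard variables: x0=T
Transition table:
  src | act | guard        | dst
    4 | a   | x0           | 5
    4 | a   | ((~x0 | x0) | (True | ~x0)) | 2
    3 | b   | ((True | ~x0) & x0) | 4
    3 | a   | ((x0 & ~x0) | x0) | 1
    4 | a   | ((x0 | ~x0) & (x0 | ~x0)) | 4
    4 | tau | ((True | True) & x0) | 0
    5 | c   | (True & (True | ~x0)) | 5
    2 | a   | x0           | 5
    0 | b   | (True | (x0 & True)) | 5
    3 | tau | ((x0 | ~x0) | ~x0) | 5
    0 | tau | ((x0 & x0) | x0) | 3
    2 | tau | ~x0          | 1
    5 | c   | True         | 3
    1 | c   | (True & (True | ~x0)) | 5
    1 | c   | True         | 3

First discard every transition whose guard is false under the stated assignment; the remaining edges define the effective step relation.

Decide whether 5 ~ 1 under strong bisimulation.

Bisimulation quotient by refinement:
  round 0: {{0,1,2,3,4,5}}
  round 1: {{0},{1,5},{2},{3},{4}}
stable after 2 split(s): 5 block(s)
5∈{1,5}, 1∈{1,5}

Answer: BISIMILAR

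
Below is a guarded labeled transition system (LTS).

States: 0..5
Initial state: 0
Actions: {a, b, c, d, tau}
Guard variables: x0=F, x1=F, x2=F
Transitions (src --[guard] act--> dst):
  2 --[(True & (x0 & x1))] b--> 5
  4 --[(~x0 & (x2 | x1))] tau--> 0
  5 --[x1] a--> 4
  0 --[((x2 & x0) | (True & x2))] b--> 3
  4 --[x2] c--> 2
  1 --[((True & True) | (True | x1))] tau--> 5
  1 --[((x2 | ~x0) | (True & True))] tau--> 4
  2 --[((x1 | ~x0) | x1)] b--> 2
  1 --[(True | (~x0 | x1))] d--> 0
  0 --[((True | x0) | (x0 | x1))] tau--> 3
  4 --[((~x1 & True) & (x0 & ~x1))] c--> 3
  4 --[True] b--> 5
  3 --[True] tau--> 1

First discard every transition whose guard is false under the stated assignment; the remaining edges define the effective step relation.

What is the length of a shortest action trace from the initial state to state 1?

Answer: 2

Working:
Layered search for 1:
  L0 = {0}
  L1 = {3}
  L2 = {1}
depth(1)=2, e.g. tau·tau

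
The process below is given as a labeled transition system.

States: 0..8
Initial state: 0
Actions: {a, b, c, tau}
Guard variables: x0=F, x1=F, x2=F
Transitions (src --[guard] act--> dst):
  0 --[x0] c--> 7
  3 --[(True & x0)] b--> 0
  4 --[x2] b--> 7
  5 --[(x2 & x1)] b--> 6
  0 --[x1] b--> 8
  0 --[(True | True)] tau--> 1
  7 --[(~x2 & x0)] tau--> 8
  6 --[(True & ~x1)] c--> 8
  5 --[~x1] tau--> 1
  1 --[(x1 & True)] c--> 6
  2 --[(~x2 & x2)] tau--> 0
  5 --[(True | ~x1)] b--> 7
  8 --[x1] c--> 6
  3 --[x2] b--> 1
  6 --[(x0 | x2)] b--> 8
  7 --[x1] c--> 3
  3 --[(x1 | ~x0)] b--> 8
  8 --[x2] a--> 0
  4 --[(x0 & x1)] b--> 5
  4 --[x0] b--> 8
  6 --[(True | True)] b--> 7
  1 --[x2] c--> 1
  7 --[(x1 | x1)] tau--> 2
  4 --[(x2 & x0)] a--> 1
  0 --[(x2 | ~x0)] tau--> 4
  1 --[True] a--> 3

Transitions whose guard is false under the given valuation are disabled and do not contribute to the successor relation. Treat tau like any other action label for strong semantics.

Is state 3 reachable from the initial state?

After dropping false guards: 8 live edges.
L0 = {0}
L1 = {1,4}  total {0,1,4}
L2 = {3}  total {0,1,3,4}
L3 = {8}  total {0,1,3,4,8}
R = {0,1,3,4,8}
witness 3: tau·a

Answer: REACHABLE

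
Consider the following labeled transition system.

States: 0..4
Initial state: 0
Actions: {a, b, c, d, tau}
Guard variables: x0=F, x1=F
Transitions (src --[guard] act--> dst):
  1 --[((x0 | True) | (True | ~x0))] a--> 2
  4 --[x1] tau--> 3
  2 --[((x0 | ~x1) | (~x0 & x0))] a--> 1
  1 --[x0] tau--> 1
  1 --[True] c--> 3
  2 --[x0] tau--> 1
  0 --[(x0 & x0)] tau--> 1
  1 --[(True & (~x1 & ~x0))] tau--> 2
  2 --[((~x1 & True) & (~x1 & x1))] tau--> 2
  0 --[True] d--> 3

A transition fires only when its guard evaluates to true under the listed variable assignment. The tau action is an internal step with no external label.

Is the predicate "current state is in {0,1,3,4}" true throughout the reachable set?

Allowed set {0,1,3,4}
R = {0,3}
  0: safe
  3: safe

Answer: INVARIANT HOLDS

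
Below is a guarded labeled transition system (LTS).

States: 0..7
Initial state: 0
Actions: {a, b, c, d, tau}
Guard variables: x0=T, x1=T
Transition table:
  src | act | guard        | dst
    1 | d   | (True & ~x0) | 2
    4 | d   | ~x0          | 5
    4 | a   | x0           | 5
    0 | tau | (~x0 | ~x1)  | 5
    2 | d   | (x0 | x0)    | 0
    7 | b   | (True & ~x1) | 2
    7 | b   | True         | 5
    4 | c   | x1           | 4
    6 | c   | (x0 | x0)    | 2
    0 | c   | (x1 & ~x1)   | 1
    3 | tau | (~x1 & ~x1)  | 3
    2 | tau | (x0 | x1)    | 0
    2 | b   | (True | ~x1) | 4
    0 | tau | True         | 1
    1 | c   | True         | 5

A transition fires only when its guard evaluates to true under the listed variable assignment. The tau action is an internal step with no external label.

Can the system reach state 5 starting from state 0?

After dropping false guards: 9 live edges.
depth 0: {0}
depth 1: {1}  now seen {0,1}
depth 2: {5}  now seen {0,1,5}
Reach set: {0,1,5}
Path to 5: tau·c

Answer: REACHABLE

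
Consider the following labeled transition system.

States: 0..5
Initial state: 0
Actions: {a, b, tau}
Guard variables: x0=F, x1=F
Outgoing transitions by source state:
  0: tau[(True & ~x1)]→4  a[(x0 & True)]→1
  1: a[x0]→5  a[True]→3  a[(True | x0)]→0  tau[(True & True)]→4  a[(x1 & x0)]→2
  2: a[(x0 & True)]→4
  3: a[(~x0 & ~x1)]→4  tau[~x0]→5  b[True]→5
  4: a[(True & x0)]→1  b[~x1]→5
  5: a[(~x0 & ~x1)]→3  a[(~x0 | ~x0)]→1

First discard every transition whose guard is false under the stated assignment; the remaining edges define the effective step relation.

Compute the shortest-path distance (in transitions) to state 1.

Answer: 3

Working:
Breadth-first toward 1:
  L0 = {0}
  L1 = {4}
  L2 = {5}
  L3 = {1,3}
1 enters at depth 3; path tau·b·a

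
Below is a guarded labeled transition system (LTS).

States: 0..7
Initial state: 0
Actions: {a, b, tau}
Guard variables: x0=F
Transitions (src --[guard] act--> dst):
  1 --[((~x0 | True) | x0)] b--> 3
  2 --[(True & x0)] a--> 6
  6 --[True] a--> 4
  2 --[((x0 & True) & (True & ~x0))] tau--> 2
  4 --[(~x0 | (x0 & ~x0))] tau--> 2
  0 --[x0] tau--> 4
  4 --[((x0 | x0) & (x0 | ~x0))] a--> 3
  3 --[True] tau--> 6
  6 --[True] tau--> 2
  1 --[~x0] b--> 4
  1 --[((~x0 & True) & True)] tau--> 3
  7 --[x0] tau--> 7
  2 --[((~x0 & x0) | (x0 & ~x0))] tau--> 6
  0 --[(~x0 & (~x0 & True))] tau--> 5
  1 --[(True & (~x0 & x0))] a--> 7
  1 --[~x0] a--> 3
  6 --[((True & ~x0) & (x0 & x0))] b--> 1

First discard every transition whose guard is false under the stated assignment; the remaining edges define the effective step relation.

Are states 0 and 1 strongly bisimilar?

Refine partition for ~:
  π0 = {{0,1,2,3,4,5,6,7}}
  π1 = {{0,3,4},{1},{2,5,7},{6}}
  π2 = {{0,4},{1},{2,5,7},{3},{6}}
5 equivalence class(es) (converged in 3)
0∈{0,4}, 1∈{1}

Answer: NOT BISIMILAR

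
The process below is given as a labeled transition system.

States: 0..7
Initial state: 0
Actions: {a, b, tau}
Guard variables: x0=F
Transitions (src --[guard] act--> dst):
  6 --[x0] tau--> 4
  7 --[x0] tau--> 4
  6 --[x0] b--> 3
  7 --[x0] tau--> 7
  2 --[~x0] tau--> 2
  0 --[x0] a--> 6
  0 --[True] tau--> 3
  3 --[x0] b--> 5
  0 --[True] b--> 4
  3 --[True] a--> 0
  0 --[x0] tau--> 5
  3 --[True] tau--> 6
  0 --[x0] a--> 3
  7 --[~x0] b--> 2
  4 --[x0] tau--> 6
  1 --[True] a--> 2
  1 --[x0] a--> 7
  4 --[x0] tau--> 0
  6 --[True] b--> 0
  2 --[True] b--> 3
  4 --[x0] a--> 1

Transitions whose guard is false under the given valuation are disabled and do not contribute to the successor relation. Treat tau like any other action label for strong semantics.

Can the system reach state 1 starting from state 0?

Answer: UNREACHABLE

Trace:
After dropping false guards: 9 live edges.
depth 0: {0}
depth 1: {3,4}  total {0,3,4}
depth 2: {6}  total {0,3,4,6}
R = {0,3,4,6}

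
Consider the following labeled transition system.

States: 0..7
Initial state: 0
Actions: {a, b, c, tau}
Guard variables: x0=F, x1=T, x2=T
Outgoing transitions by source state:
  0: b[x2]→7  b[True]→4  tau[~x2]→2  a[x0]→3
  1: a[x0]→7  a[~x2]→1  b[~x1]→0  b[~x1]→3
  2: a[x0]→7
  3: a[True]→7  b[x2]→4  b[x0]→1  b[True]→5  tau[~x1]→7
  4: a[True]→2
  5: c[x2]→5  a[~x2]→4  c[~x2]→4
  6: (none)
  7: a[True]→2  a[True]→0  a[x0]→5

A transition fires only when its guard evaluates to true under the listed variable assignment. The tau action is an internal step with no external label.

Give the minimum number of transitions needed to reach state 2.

Answer: 2

Trace:
Breadth-first toward 2:
  Layer 0: {0}
  Layer 1: {4,7}
  Layer 2: {2}
depth(2)=2, e.g. b·a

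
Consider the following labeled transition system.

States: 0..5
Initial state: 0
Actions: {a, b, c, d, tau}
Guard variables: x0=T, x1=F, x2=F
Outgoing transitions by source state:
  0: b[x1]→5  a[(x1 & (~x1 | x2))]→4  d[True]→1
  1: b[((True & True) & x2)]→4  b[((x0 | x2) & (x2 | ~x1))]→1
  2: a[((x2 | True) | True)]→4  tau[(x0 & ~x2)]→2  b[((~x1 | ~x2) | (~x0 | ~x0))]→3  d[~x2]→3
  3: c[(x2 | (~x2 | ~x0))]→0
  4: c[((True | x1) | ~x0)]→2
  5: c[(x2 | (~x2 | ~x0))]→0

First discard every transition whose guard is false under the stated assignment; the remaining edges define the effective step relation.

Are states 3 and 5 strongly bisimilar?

Answer: BISIMILAR

Analysis:
Bisimulation quotient by refinement:
  P[0] = {{0,1,2,3,4,5}}
  P[1] = {{0},{1},{2},{3,4,5}}
  P[2] = {{0},{1},{2},{3,5},{4}}
Fixed point at round 3; 5 class(es).
3∈{3,5}, 5∈{3,5}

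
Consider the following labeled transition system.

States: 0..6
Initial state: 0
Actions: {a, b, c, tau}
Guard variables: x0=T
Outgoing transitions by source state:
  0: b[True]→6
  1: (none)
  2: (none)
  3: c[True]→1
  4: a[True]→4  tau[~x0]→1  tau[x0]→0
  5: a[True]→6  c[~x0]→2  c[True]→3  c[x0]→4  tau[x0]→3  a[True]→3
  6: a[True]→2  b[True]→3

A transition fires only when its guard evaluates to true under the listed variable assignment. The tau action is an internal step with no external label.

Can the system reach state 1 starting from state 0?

Answer: REACHABLE

Analysis:
Guard filter leaves 11 enabled edge(s).
L0 = {0}
L1 = {6}  cumulative {0,6}
L2 = {2,3}  cumulative {0,2,3,6}
L3 = {1}  cumulative {0,1,2,3,6}
Reachable = {0,1,2,3,6}
Path to 1: b·b·c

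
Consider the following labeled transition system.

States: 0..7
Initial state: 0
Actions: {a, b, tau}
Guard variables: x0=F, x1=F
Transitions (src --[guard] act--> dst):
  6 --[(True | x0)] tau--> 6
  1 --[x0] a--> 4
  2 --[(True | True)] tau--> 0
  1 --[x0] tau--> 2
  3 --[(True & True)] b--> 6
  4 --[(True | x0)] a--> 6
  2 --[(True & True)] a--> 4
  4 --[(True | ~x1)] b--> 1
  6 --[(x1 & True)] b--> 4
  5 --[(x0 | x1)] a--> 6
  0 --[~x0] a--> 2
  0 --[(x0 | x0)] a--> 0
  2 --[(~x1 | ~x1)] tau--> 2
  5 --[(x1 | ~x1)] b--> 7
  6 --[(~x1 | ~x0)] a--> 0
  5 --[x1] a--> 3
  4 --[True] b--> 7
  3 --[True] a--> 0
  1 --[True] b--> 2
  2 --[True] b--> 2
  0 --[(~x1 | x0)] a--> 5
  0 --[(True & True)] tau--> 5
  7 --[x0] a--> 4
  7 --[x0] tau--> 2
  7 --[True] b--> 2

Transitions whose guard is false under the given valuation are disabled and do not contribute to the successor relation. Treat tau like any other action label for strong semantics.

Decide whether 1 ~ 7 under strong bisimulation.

Answer: BISIMILAR

Trace:
Bisimulation quotient by refinement:
  round 0: {{0,1,2,3,4,5,6,7}}
  round 1: {{0,6},{1,5,7},{2},{3,4}}
  round 2: {{0},{1,7},{2},{3},{4},{5},{6}}
7 equivalence class(es) (converged in 3)
1∈{1,7}, 7∈{1,7}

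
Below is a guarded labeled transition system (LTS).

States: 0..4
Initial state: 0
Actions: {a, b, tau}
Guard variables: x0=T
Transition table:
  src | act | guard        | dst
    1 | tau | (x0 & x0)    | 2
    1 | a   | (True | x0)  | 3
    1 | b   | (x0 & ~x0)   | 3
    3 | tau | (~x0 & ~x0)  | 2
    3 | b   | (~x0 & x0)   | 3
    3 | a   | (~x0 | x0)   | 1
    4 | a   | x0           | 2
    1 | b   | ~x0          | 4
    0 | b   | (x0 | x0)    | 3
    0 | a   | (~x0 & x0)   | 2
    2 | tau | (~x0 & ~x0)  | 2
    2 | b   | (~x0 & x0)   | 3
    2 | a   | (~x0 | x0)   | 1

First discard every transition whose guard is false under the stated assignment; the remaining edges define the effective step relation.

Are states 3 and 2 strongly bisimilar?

Answer: BISIMILAR

Analysis:
Refine partition for ~:
  π0 = {{0,1,2,3,4}}
  π1 = {{0},{1},{2,3,4}}
  π2 = {{0},{1},{2,3},{4}}
stable after 3 split(s): 4 block(s)
[3]={2,3}  [2]={2,3}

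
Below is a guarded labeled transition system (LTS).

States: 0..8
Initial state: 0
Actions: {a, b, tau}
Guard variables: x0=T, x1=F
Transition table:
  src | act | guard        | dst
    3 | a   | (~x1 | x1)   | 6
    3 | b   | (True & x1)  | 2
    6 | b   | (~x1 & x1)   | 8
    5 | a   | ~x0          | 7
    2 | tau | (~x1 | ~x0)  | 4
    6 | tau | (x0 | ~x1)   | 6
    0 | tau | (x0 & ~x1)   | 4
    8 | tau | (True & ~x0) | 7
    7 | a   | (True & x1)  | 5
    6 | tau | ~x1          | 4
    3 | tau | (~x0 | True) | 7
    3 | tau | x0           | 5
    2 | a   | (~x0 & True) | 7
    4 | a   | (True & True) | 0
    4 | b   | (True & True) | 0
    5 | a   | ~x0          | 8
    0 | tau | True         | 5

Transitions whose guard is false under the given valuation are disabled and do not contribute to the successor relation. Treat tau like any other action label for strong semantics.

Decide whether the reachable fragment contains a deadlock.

Reachable = {0,4,5}
  0: tau→4  tau→5  [deg 2]
  4: a→0  b→0  [deg 2]
  5: ∅  [deadlock]
Path to 5: tau

Answer: DEADLOCK at state 5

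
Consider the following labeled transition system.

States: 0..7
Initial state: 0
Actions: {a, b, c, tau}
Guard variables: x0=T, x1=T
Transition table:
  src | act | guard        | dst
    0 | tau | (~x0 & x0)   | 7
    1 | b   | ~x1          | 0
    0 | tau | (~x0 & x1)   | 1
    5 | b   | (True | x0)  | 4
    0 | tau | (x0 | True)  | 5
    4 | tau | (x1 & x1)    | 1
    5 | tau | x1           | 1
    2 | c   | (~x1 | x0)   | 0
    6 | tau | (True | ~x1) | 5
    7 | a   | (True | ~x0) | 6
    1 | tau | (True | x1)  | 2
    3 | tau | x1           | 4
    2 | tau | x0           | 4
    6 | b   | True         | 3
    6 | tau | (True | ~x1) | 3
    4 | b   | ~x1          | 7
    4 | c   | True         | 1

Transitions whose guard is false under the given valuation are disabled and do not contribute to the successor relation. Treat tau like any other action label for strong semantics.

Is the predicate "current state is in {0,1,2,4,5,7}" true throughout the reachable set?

Answer: INVARIANT HOLDS

Analysis:
Safe = {0,1,2,4,5,7}
Reach set: {0,1,2,4,5}
  0: ✓
  1: ✓
  2: ✓
  4: ✓
  5: ✓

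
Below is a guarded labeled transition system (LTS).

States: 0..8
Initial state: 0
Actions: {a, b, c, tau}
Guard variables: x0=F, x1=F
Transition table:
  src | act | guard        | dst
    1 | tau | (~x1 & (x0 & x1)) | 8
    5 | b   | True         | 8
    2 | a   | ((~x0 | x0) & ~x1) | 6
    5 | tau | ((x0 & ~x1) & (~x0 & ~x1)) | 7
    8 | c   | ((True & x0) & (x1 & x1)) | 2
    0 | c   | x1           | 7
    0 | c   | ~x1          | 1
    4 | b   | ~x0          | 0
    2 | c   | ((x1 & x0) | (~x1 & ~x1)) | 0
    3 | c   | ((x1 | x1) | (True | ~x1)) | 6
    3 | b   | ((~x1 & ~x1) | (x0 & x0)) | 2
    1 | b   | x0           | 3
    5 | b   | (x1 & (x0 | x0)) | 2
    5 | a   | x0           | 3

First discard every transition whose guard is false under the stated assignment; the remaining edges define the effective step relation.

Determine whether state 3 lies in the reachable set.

Answer: UNREACHABLE

Trace:
After dropping false guards: 7 live edges.
Layer 0: {0}
Layer 1: {1}  total {0,1}
R = {0,1}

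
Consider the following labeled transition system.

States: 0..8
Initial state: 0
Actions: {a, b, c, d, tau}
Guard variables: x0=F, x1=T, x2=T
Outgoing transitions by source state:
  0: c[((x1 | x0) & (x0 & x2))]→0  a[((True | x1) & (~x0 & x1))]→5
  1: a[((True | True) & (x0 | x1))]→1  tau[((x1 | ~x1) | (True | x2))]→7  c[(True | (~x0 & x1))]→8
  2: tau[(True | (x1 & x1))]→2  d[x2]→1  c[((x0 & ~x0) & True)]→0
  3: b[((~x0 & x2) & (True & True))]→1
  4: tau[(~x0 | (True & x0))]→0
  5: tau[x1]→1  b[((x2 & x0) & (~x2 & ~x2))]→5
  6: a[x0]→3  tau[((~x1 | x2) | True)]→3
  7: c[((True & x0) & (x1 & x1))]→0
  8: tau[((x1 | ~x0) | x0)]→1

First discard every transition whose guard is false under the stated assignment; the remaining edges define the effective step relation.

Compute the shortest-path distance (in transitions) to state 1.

BFS to 1:
  depth 0: {0}
  depth 1: {5}
  depth 2: {1}
1 enters at depth 2; path a·tau

Answer: 2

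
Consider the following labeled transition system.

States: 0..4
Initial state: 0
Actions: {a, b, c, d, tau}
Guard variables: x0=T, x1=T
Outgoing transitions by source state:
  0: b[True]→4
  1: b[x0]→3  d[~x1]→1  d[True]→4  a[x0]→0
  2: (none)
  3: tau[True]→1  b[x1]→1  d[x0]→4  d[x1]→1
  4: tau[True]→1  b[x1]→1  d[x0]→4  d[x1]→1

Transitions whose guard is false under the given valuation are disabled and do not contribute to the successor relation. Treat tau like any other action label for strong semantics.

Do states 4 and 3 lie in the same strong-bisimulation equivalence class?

Answer: BISIMILAR

Trace:
Bisimulation quotient by refinement:
  π0 = {{0,1,2,3,4}}
  π1 = {{0},{1},{2},{3,4}}
Fixed point at round 2; 4 class(es).
[4]={3,4}  [3]={3,4}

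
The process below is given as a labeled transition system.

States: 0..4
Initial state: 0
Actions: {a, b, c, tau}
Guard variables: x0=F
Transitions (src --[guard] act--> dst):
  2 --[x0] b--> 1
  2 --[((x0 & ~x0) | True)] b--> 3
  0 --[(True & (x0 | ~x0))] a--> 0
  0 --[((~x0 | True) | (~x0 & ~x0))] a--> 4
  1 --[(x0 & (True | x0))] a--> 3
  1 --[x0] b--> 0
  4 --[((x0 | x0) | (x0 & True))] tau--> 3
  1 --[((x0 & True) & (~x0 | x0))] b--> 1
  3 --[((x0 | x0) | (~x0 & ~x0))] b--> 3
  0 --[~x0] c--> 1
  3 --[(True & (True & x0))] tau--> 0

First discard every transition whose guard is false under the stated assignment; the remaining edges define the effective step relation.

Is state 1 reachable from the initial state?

Answer: REACHABLE

Analysis:
5 transition(s) survive guard evaluation.
Layer 0: {0}
Layer 1: {1,4}  total {0,1,4}
Reach set: {0,1,4}
trace reaching 1: c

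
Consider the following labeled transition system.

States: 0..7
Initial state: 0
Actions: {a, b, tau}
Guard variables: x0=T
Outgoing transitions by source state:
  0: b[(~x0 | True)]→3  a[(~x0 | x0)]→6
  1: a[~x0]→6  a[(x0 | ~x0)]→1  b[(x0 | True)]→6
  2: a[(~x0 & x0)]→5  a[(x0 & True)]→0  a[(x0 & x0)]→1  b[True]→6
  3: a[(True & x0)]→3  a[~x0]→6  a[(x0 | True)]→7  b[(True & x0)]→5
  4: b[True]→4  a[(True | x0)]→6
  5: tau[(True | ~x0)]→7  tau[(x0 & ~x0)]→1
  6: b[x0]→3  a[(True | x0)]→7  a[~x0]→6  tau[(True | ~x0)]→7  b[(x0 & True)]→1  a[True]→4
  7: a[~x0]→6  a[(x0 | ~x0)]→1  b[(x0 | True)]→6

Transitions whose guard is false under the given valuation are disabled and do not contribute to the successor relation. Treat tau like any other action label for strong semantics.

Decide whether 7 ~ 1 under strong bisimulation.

Bisimulation quotient by refinement:
  P[0] = {{0,1,2,3,4,5,6,7}}
  P[1] = {{0,1,2,3,4,7},{5},{6}}
  P[2] = {{0,4},{1,2,7},{3},{5},{6}}
  P[3] = {{0},{1,7},{2},{3},{4},{5},{6}}
7 equivalence class(es) (converged in 4)
[7]={1,7}  [1]={1,7}

Answer: BISIMILAR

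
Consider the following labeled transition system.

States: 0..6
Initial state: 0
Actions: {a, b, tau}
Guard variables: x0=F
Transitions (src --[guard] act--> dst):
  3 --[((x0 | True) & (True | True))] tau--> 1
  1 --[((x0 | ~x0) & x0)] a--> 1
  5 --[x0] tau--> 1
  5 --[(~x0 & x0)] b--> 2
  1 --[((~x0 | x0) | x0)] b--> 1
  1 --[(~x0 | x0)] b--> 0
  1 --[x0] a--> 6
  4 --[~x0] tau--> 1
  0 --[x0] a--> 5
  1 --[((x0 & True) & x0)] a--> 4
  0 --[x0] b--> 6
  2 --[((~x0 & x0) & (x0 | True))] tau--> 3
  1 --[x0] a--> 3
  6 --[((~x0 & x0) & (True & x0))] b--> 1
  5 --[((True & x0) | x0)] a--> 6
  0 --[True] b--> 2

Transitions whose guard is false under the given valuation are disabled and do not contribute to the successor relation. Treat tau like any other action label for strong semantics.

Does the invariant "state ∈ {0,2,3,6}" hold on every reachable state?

Safe = {0,2,3,6}
Reach set: {0,2}
  0: safe
  2: safe

Answer: INVARIANT HOLDS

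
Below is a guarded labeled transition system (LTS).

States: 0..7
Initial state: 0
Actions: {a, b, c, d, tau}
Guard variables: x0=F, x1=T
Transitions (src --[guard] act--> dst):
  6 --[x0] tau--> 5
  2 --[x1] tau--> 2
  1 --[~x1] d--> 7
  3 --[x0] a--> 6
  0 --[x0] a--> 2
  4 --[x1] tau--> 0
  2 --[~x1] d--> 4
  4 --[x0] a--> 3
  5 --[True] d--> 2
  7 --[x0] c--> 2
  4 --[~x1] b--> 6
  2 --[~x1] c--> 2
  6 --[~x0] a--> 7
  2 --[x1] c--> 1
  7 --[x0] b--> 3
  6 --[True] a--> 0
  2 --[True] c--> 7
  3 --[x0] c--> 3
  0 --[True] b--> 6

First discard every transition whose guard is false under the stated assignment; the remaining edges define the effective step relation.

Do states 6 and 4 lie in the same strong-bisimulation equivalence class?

Answer: NOT BISIMILAR

Trace:
Compute ~ classes (split until stable):
  P[0] = {{0,1,2,3,4,5,6,7}}
  P[1] = {{0},{1,3,7},{2},{4},{5},{6}}
Fixed point at round 2; 6 class(es).
class of 6: {6}; class of 4: {4}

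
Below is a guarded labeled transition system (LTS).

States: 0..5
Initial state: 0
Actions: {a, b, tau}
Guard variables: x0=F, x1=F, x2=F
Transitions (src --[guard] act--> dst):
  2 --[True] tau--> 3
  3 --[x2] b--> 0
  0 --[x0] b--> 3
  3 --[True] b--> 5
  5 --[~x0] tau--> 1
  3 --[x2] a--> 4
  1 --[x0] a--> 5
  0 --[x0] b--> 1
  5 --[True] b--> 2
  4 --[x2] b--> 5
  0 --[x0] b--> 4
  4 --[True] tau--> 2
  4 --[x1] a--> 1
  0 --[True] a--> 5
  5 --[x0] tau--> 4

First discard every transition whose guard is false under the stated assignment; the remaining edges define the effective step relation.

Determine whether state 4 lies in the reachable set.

Answer: UNREACHABLE

Analysis:
Guard filter leaves 6 enabled edge(s).
depth 0: {0}
depth 1: {5}  now seen {0,5}
depth 2: {1,2}  now seen {0,1,2,5}
depth 3: {3}  now seen {0,1,2,3,5}
Reach set: {0,1,2,3,5}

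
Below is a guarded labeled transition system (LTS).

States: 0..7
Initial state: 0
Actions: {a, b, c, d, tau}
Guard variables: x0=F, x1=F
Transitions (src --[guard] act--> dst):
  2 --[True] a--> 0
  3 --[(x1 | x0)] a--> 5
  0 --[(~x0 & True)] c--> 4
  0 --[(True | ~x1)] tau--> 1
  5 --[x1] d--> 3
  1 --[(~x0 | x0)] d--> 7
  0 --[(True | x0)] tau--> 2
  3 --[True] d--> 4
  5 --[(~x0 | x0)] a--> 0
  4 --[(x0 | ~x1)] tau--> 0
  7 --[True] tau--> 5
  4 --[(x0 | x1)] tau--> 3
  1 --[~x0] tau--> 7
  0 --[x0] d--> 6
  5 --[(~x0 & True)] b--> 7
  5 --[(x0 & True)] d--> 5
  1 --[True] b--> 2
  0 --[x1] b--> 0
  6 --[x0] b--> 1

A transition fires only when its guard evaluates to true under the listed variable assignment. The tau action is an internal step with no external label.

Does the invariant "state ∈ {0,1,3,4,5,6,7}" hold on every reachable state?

Answer: INVARIANT VIOLATED at state 2

Working:
Allowed set {0,1,3,4,5,6,7}
Reachable = {0,1,2,4,5,7}
  0: safe
  1: safe
  2: ✗ unsafe
  4: safe
  5: safe
  7: safe
witness against invariant: tau → 2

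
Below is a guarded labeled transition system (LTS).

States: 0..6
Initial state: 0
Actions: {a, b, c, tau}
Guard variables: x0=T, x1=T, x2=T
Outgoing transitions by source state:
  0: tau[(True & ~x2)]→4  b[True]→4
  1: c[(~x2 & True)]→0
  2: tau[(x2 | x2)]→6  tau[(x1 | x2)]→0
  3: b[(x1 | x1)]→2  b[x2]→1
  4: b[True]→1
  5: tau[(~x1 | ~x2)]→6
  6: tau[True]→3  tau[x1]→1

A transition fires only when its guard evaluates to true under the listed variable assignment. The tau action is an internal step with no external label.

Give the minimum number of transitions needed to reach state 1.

BFS to 1:
  L0 = {0}
  L1 = {4}
  L2 = {1}
first hit 1 at d=2 via b·b

Answer: 2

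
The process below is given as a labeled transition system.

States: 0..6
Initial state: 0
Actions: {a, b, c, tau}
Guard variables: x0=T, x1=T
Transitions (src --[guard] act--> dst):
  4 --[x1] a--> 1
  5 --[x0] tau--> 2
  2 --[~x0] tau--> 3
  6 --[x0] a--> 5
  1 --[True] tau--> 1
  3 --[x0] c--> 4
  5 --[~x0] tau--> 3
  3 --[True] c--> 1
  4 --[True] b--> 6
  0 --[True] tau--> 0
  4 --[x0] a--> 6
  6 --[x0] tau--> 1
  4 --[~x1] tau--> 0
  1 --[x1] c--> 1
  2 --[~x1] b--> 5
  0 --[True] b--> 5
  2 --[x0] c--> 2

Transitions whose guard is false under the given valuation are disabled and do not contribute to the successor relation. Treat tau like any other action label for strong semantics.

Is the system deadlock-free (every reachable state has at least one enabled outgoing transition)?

Reach set: {0,2,5}
  0: b→5  tau→0  [2 out]
  2: c→2  [1 out]
  5: tau→2  [1 out]

Answer: DEADLOCK-FREE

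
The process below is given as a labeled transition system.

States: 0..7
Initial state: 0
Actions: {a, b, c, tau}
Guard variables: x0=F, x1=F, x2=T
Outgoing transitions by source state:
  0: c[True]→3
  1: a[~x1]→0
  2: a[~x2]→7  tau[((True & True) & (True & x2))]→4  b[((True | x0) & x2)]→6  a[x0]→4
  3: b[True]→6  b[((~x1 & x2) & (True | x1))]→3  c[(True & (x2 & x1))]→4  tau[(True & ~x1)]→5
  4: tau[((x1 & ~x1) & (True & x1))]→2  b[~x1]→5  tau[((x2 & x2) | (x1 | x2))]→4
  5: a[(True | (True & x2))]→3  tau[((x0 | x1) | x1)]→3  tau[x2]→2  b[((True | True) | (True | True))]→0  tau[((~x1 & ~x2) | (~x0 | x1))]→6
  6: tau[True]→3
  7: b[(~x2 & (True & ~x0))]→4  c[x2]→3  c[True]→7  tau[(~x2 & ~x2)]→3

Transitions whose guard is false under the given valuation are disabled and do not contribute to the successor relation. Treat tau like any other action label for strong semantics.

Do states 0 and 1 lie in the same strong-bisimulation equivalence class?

Compute ~ classes (split until stable):
  π0 = {{0,1,2,3,4,5,6,7}}
  π1 = {{0,7},{1},{2,3,4},{5},{6}}
  π2 = {{0},{1},{2},{3},{4},{5},{6},{7}}
stable after 3 split(s): 8 block(s)
class of 0: {0}; class of 1: {1}

Answer: NOT BISIMILAR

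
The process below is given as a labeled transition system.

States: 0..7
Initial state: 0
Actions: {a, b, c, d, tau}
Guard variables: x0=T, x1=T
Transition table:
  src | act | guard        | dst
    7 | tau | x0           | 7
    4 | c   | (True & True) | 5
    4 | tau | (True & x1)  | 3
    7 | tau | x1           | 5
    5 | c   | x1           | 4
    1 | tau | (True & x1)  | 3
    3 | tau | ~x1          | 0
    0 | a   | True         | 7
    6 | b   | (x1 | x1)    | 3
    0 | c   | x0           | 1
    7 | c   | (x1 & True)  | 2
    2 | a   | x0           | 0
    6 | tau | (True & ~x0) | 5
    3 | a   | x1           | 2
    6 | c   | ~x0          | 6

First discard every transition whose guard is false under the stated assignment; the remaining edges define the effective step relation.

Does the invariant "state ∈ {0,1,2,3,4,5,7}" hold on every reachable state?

Inv-set: {0,1,2,3,4,5,7}
Reach set: {0,1,2,3,4,5,7}
  0: ✓
  1: ✓
  2: ✓
  3: ✓
  4: ✓
  5: ✓
  7: ✓

Answer: INVARIANT HOLDS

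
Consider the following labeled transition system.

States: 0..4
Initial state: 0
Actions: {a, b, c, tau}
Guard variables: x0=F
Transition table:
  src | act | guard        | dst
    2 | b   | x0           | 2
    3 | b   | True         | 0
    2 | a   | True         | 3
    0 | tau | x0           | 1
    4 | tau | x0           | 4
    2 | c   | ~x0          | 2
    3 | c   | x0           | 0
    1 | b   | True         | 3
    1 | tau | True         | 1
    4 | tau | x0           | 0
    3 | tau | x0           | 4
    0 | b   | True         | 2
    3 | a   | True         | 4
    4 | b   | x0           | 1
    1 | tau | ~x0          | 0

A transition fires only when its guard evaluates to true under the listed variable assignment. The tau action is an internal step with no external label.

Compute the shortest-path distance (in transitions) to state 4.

Answer: 3

Trace:
BFS to 4:
  L0 = {0}
  L1 = {2}
  L2 = {3}
  L3 = {4}
4 enters at depth 3; path b·a·a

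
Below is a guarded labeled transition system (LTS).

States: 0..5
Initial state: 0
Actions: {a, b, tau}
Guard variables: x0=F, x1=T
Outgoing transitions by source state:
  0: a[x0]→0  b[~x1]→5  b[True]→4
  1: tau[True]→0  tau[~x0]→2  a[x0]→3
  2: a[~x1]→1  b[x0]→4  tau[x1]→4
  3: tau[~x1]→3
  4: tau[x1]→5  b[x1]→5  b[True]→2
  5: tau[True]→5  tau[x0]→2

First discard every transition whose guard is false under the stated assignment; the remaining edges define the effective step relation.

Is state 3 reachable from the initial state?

8 transition(s) survive guard evaluation.
L0 = {0}
L1 = {4}  now seen {0,4}
L2 = {2,5}  now seen {0,2,4,5}
Reachable = {0,2,4,5}

Answer: UNREACHABLE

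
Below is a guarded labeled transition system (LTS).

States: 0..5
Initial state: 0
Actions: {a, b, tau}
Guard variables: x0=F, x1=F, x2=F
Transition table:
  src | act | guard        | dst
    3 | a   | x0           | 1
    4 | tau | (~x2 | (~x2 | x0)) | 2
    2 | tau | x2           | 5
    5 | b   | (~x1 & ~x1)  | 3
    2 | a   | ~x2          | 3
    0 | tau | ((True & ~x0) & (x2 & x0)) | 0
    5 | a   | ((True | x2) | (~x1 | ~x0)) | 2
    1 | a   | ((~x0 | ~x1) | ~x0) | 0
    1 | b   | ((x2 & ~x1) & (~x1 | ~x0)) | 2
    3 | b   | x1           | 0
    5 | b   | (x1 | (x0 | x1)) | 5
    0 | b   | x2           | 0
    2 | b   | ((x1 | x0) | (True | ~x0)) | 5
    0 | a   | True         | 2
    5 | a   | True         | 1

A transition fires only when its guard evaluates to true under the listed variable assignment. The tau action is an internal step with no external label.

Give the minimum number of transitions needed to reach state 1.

Breadth-first toward 1:
  L0 = {0}
  L1 = {2}
  L2 = {3,5}
  L3 = {1}
depth(1)=3, e.g. a·b·a

Answer: 3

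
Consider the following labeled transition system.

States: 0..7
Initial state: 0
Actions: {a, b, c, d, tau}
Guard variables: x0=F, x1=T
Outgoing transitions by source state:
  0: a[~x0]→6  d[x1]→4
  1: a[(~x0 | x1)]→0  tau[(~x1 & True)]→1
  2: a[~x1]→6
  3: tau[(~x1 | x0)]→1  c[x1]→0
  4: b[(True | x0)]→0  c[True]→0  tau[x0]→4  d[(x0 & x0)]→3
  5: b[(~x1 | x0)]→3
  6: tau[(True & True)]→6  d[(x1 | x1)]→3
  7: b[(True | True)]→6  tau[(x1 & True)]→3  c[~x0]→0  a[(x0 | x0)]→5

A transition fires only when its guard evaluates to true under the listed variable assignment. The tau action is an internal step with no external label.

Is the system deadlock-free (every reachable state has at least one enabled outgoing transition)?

Answer: DEADLOCK-FREE

Working:
R = {0,3,4,6}
  0: a→6  d→4  [2 exit(s)]
  3: c→0  [1 exit(s)]
  4: b→0  c→0  [2 exit(s)]
  6: d→3  tau→6  [2 exit(s)]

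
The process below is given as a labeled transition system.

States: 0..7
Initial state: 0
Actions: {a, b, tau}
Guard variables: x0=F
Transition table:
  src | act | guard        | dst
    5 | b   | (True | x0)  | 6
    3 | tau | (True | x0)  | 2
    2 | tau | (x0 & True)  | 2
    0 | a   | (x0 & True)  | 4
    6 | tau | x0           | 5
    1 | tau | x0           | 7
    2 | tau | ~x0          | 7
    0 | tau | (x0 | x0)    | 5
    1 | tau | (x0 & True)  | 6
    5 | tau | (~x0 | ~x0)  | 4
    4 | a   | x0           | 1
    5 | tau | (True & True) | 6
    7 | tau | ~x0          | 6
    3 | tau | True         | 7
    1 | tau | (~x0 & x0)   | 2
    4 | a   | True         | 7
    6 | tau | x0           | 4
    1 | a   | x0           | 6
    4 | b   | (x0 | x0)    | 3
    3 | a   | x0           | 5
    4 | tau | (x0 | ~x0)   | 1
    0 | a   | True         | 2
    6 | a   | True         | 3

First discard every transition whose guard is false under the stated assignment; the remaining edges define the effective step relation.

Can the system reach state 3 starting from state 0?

After dropping false guards: 11 live edges.
L0 = {0}
L1 = {2}  now seen {0,2}
L2 = {7}  now seen {0,2,7}
L3 = {6}  now seen {0,2,6,7}
L4 = {3}  now seen {0,2,3,6,7}
Reach set: {0,2,3,6,7}
trace reaching 3: a·tau·tau·a

Answer: REACHABLE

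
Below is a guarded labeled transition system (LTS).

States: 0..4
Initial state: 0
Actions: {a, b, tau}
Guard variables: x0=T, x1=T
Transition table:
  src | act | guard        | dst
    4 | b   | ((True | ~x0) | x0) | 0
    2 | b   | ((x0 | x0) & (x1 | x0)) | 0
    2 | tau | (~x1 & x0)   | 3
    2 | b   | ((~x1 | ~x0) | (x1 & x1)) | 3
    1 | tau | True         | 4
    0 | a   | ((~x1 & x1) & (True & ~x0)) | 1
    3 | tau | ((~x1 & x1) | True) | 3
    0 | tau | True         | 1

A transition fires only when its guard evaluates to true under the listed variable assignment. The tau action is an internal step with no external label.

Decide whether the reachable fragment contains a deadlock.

Answer: DEADLOCK-FREE

Working:
R = {0,1,4}
  0: tau→1  [1 out]
  1: tau→4  [1 out]
  4: b→0  [1 out]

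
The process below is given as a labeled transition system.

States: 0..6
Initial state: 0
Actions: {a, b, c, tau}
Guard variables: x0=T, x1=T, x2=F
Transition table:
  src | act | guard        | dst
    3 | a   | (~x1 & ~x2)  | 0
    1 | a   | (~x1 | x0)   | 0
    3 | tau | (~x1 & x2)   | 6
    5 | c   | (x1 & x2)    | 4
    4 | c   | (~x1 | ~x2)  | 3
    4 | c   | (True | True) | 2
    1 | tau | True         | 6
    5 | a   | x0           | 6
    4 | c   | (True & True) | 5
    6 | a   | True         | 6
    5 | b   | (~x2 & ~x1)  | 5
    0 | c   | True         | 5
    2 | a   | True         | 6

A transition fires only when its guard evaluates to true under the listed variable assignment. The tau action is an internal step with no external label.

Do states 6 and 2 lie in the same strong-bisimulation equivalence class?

Bisimulation quotient by refinement:
  π0 = {{0,1,2,3,4,5,6}}
  π1 = {{0,4},{1},{2,5,6},{3}}
  π2 = {{0},{1},{2,5,6},{3},{4}}
5 equivalence class(es) (converged in 3)
[6]={2,5,6}  [2]={2,5,6}

Answer: BISIMILAR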